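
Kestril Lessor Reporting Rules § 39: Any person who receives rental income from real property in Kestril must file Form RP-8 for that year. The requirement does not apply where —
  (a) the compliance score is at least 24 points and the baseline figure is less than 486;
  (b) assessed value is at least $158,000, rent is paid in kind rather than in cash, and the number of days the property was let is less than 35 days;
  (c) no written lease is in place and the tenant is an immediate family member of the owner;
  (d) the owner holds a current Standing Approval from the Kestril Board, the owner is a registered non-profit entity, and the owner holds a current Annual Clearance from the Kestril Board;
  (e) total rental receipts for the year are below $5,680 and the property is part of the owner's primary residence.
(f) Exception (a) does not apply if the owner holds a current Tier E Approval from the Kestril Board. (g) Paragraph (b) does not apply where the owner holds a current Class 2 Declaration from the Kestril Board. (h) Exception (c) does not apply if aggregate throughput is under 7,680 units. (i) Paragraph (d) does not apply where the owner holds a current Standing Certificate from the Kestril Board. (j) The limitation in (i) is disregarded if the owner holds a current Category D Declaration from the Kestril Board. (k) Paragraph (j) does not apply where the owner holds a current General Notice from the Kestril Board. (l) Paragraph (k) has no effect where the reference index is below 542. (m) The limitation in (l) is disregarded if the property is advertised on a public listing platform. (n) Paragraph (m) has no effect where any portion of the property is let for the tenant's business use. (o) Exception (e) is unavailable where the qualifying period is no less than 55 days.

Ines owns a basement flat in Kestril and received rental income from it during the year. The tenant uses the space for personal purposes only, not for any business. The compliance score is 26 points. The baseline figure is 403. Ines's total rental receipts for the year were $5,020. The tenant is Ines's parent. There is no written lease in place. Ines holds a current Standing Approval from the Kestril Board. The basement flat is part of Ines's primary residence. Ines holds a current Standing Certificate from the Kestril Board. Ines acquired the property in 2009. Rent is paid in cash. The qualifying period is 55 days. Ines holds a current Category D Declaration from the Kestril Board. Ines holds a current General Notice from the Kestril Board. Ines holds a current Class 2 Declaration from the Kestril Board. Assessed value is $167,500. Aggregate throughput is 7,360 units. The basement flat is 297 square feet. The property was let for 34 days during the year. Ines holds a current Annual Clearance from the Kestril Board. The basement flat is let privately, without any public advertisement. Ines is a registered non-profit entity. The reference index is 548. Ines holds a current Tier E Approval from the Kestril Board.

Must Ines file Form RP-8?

Exception (a) is satisfied on its face — the compliance score is 26 points, meeting the 24 points threshold; the baseline figure is 403, less than the 486 limit. However, paragraph (f) must be considered: (f) operates against (a): a current Tier E Approval is held. Exception (a) does not apply.
Exception (b) requires that rent is paid in kind rather than in cash; but rent is paid in cash, so (b) is unavailable.
All of (c)'s requirements are met (there is no written lease; the tenant is an immediate family member). But applying paragraph (h): (h) operates against (c): aggregate throughput is 7,360 units, under the 7,680 units limit. (c) is therefore removed.
Exception (d) is satisfied on its face — a current Standing Approval is held; Ines is a registered non-profit; a current Annual Clearance is held. But: (i) operates against (d): a current Standing Certificate is held. (j) is engaged (a current Category D Declaration is held), but is displaced by (k): (k) operates against (j): a current General Notice is held. (l), which would lift (k), is inapplicable — the reference index is 548, not below 542. Exception (d) does not apply.
Exception (e)'s conditions are all satisfied: total rental receipts for the year are $5,020, below the $5,680 limit; the basement flat is part of the primary residence. But applying paragraph (o): (o) operates against (e): the qualifying period is 55 days, meeting the 55 days threshold. Exception (e) does not apply.
No exception applies. The general rule governs.

Yes — Ines must file Form RP-8.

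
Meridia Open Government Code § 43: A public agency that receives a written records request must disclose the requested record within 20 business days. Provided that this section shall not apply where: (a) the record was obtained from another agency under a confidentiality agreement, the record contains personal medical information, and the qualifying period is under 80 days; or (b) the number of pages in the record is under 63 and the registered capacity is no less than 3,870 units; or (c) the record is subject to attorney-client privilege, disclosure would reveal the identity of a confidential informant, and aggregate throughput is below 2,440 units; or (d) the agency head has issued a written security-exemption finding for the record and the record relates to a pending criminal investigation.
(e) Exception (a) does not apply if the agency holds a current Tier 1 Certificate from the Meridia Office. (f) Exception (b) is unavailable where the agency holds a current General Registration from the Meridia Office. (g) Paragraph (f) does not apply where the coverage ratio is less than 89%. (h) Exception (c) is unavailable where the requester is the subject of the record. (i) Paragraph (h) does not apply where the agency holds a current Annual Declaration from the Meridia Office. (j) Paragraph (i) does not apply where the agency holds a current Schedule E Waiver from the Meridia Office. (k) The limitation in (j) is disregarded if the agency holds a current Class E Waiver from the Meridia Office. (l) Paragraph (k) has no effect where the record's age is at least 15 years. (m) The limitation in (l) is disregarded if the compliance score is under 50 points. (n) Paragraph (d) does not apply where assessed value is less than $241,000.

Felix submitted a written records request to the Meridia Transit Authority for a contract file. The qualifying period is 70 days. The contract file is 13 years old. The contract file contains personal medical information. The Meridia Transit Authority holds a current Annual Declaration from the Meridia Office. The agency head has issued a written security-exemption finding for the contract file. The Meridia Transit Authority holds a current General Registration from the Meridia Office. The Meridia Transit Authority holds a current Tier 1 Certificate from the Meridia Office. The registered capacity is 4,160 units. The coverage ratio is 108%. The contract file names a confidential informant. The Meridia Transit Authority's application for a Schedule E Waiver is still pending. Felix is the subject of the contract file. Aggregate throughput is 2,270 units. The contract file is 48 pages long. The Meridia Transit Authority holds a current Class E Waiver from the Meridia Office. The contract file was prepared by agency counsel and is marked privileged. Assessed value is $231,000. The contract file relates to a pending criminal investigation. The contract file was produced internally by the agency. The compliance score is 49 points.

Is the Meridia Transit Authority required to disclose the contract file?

No — exception (c) applies; the Meridia Transit Authority is not required to disclose the contract file.

Exception (a) fails — the contract file was produced internally.
Exception (b)'s conditions are all satisfied: the number of pages in the record is 48, under the 63 limit; the registered capacity is 4,160 units, meeting the 3,870 units threshold. Turning to paragraphs (f)–(g): (f) is triggered — a current General Registration is held. (g), which would lift (f), is inapplicable — the coverage ratio is 108%, not less than 89%. So (b) is unavailable.
Exception (c) is satisfied on its face — the contract file is privileged; the contract file names a confidential informant; aggregate throughput is 2,270 units, below the 2,440 units limit. As to paragraphs (h)–(m): (h) applies (Felix is the subject of the contract file), but is itself disapplied by (i): (i) applies — a current Annual Declaration is held. (j), which would lift (i), is not engaged — no current Schedule E Waiver is held. So (c) applies.
All of (d)'s requirements are met (a written security-exemption finding has been issued; the contract file relates to a pending investigation). But: (n) is triggered — assessed value is $231,000, less than the $241,000 limit. So (d) is unavailable.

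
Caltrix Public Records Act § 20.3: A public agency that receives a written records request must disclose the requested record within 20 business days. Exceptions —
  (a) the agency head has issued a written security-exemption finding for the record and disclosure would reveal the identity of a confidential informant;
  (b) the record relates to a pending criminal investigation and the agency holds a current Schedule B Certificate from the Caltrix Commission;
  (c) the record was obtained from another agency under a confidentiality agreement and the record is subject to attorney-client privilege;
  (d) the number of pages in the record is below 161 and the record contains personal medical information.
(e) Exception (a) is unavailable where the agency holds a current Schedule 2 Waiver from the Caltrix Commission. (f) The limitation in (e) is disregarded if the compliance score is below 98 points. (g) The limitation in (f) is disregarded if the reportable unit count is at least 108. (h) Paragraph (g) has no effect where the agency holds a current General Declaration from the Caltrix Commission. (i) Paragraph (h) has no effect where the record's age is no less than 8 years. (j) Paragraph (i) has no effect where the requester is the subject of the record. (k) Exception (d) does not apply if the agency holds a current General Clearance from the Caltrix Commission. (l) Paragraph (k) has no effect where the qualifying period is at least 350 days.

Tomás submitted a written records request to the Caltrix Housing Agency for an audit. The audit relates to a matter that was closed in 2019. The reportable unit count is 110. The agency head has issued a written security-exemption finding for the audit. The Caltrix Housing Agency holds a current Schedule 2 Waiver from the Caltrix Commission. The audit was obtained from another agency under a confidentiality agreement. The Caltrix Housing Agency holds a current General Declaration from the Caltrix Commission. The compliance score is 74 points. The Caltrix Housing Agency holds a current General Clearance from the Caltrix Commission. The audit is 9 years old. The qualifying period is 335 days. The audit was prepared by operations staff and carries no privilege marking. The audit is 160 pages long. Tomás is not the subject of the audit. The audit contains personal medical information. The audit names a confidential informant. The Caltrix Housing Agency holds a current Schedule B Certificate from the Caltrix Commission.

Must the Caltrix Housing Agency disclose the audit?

Yes — the Caltrix Housing Agency must disclose the audit.

Exception (a)'s conditions are all satisfied: a written security-exemption finding has been issued; the audit names a confidential informant. Turning to paragraphs (e)–(j): (e) is engaged — a current Schedule 2 Waiver is held. (f) would limit (e) — the compliance score is 74 points, below the 98 points limit — but (g) sets (f) aside: (g) operates against (f): the reportable unit count is 110, meeting the 108 threshold. (h) would limit (g) — a current General Declaration is held — but (i) sets (h) aside: (i) operates — the record's age is 9 years, meeting the 8 years threshold. (j), which would lift (i), is inapplicable — Tomás is not the subject of the audit. Exception (a) does not apply.
Exception (b) does not apply: the audit relates to a closed matter.
Exception (c) fails — the audit carries no privilege marking.
Exception (d)'s conditions are all satisfied: the number of pages in the record is 160, below the 161 limit; the audit contains personal medical information. However, paragraphs (k)–(l) must be considered: (k) operates against (d): a current General Clearance is held. (l), which would lift (k), is not triggered — the qualifying period is 335 days, short of 350 days. Exception (d) does not apply.
No exception displaces § 20.3.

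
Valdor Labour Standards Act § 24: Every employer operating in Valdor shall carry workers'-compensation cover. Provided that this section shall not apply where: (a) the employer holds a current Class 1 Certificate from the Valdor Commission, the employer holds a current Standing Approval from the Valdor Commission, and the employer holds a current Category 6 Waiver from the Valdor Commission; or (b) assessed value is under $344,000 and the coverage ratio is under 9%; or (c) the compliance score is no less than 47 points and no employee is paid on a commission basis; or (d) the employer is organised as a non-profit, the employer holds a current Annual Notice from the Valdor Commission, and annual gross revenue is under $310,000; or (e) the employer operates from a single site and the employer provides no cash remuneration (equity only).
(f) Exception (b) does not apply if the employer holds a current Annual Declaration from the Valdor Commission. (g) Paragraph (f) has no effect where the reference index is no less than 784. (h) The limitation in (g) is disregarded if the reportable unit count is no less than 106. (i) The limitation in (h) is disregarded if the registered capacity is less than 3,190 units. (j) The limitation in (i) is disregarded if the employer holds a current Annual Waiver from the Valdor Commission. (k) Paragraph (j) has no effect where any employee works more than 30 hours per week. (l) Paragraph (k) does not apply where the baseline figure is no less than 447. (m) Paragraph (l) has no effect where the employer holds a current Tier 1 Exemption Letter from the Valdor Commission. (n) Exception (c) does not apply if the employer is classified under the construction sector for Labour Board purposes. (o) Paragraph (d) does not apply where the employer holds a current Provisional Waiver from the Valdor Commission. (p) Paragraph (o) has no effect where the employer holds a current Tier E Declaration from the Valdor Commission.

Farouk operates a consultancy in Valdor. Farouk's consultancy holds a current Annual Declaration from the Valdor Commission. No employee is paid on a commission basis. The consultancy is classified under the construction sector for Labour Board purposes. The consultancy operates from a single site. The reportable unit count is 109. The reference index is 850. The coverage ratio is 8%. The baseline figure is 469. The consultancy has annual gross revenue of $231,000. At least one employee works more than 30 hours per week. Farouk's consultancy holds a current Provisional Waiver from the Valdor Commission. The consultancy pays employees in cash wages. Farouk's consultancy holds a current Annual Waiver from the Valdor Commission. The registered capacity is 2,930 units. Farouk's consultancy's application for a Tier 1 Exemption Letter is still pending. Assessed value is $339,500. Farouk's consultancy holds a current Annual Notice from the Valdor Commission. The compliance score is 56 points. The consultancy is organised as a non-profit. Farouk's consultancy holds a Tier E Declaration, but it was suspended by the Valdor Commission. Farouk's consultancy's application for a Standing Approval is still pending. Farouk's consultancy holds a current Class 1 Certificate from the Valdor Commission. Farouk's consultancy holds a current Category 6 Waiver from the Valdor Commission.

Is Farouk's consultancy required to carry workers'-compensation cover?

Yes — Farouk's consultancy must carry workers'-compensation cover.

Exception (a) fails — the Standing Approval is not current.
All of (b)'s requirements are met (assessed value is $339,500, under the $344,000 limit; the coverage ratio is 8%, under the 9% limit). However, paragraphs (f)–(m) must be considered: (f) is engaged — a current Annual Declaration is held. (g) applies (the reference index is 850, meeting the 784 threshold), but yields to (h): (h) operates against (g): the reportable unit count is 109, meeting the 106 threshold. (i) is triggered (the registered capacity is 2,930 units, less than the 3,190 units limit), but is overridden by (j): (j) is triggered — a current Annual Waiver is held. (k) would limit (j) — at least one employee exceeds 30 hours/week — but (l) sets (k) aside: (l) applies — the baseline figure is 469, meeting the 447 threshold. (m), which would lift (l), is not triggered — there is no Tier 1 Exemption Letter in force. Exception (b) does not apply.
Exception (c): the compliance score is 56 points, meeting the 47 points threshold; no employee is paid on commission — every condition holds. Turning to paragraph (n): (n) operates — the consultancy is classified under the construction sector. Exception (c) does not apply.
Exception (d): the employer is a non-profit; a current Annual Notice is held; annual gross revenue is $231,000, under the $310,000 limit — every condition holds. But: (o) applies — a current Provisional Waiver is held. (p) is not triggered (no current Tier E Declaration is held), so (o) stands. So (d) is unavailable.
Exception (e) does not apply: employees are paid cash wages.
No exception applies. The general rule governs.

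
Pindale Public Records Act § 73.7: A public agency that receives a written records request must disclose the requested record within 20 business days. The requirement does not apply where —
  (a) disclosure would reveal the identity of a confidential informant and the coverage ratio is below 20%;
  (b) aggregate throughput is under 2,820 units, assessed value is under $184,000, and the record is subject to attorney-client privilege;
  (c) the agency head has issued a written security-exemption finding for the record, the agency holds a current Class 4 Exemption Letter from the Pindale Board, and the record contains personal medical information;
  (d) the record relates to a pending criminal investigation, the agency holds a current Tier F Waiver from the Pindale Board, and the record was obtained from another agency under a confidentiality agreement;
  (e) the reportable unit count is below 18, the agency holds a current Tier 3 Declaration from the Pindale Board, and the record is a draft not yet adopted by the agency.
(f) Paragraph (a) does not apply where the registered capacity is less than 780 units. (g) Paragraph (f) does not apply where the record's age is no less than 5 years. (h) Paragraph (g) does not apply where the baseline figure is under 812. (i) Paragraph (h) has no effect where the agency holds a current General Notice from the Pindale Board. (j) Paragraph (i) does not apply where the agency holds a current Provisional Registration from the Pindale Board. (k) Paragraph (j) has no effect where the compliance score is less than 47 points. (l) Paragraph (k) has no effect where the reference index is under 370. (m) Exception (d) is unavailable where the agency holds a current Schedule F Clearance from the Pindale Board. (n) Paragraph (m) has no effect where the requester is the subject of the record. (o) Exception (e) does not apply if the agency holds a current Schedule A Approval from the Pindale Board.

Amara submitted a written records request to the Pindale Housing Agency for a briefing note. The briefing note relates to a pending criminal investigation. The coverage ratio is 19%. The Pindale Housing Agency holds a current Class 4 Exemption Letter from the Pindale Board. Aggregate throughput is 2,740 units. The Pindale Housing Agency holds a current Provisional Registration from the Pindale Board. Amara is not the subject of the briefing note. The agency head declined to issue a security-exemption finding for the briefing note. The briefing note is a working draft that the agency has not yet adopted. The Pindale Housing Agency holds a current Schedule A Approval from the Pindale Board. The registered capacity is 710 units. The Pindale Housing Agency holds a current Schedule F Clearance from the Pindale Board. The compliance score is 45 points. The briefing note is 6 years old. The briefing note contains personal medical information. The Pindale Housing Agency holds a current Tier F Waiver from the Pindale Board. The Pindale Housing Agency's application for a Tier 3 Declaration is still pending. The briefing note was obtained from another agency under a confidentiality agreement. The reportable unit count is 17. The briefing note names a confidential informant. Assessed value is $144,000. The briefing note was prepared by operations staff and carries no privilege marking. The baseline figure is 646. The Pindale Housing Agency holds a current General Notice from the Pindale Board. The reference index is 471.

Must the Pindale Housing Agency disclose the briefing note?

No — exception (a) applies; the Pindale Housing Agency is not required to disclose the briefing note.

Exception (a) is satisfied on its face — the briefing note names a confidential informant; the coverage ratio is 19%, below the 20% limit. As to paragraphs (f)–(l): (f) is triggered (the registered capacity is 710 units, less than the 780 units limit), but is itself disapplied by (g): (g) operates against (f): the record's age is 6 years, meeting the 5 years threshold. (h) operates (the baseline figure is 646, under the 812 limit), but is displaced by (i): (i) operates — a current General Notice is held. (j) is engaged (a current Provisional Registration is held), but is displaced by (k): (k) operates — the compliance score is 45 points, less than the 47 points limit. (l), which would lift (k), is inapplicable — the reference index is 471, not under 370. (a) remains available.
Exception (b) fails — the briefing note carries no privilege marking.
Exception (c) fails — the agency head declined to issue a security-exemption finding.
All of (d)'s requirements are met (the briefing note relates to a pending investigation; a current Tier F Waiver is held; the briefing note was obtained under a confidentiality agreement). Turning to paragraphs (m)–(n): (m) operates against (d): a current Schedule F Clearance is held. (n), which would lift (m), is not engaged — Amara is not the subject of the briefing note. So (d) is unavailable.
Exception (e) requires that the agency holds a current Tier 3 Declaration from the Pindale Board; but no current Tier 3 Declaration is held, so (e) is unavailable.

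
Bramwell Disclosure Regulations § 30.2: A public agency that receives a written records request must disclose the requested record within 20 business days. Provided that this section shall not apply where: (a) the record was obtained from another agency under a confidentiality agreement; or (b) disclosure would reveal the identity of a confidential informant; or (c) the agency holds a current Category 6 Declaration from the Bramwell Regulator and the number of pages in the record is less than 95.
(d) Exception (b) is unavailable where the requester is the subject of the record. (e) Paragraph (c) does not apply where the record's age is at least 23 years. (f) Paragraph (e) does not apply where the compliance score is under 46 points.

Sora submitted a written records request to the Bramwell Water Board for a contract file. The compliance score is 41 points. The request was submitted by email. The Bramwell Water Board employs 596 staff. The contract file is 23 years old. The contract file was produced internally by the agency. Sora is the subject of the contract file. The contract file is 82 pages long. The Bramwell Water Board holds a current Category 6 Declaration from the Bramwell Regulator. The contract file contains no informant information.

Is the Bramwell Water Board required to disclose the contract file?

Exception (a) fails — the contract file was produced internally.
Exception (b) does not apply: the contract file contains no informant information.
All of (c)'s requirements are met (a current Category 6 Declaration is held; the number of pages in the record is 82, less than the 95 limit). Considering the limiting provisions: (e) operates (the record's age is 23 years, meeting the 23 years threshold), but yields to (f): (f) operates against (e): the compliance score is 41 points, under the 46 points limit. So (c) applies.

No — exception (c) applies; the Bramwell Water Board is not required to disclose the contract file.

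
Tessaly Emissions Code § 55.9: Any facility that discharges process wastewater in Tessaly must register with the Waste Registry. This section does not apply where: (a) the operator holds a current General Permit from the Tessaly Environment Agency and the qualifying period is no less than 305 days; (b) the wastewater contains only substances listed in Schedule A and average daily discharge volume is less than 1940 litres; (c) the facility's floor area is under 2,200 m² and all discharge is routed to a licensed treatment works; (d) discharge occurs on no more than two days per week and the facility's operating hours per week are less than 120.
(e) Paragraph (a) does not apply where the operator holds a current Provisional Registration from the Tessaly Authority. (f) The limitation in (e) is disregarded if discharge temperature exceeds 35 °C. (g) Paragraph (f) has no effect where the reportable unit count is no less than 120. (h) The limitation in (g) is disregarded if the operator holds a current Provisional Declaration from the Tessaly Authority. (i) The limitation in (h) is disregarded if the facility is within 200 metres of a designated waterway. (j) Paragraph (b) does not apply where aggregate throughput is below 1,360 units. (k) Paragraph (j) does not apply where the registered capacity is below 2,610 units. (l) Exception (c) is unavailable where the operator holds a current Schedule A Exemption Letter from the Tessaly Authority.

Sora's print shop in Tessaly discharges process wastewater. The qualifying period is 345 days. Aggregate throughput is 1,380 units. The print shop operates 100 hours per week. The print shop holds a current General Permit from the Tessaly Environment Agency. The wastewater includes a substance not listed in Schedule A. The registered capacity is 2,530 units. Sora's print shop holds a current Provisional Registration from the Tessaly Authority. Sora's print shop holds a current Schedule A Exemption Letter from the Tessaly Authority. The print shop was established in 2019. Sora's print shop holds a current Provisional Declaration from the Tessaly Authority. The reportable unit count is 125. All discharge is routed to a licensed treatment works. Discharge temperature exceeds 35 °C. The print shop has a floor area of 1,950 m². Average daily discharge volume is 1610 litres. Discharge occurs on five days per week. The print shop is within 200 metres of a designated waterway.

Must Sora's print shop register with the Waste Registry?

Yes — Sora's print shop must register with the Waste Registry.

Exception (a): a current General Permit is held; the qualifying period is 345 days, meeting the 305 days threshold — every condition holds. But: (e) operates against (a): a current Provisional Registration is held. (f) would limit (e) — discharge temperature exceeds 35 °C — but (g) sets (f) aside: (g) operates against (f): the reportable unit count is 125, meeting the 120 threshold. (h) is triggered (a current Provisional Declaration is held), but is displaced by (i): (i) is engaged — the print shop is within 200 m of a designated waterway. Exception (a) does not apply.
Exception (b) does not apply: the wastewater includes a non-Schedule-A substance.
All of (c)'s requirements are met (the facility's floor area is 1,950 m², under the 2,200 m² limit; discharge is routed to a licensed treatment works). But applying paragraph (l): (l) applies — a current Schedule A Exemption Letter is held. So (c) is unavailable.
Exception (d) fails — discharge occurs on five days per week.
No exception displaces § 55.9.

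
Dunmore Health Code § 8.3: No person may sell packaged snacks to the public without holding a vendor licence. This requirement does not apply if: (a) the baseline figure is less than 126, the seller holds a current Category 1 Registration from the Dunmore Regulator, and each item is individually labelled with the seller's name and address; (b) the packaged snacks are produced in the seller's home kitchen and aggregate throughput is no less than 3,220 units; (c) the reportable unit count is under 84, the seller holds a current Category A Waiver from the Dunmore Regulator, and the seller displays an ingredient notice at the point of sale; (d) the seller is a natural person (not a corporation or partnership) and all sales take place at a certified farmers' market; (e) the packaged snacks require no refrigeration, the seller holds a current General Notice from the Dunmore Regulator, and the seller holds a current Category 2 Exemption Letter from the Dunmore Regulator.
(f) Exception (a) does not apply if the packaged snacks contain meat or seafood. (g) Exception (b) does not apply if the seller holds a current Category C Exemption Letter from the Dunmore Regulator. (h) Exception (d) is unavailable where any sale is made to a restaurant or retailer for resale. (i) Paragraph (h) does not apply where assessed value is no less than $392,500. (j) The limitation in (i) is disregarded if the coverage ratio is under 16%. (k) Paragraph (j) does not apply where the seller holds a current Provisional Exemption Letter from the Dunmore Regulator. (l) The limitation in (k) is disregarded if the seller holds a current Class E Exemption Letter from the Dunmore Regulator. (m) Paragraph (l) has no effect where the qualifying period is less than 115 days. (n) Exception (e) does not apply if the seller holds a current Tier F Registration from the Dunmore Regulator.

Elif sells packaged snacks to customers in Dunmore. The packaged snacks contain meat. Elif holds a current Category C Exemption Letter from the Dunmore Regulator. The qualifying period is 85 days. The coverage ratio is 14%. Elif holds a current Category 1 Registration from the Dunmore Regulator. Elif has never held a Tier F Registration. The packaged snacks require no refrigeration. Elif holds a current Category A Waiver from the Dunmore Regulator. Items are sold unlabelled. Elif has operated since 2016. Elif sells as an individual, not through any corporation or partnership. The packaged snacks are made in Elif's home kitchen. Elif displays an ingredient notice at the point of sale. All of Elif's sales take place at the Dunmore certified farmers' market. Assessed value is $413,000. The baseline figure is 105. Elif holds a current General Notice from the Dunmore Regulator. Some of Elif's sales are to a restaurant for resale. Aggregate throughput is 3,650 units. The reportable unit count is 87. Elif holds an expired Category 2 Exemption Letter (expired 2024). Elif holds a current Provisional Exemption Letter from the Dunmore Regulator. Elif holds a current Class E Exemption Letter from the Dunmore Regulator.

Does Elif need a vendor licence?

No — exception (d) applies; Elif is not required to hold a vendor licence.

Exception (a) does not apply: items are sold unlabelled.
Exception (b)'s conditions are all satisfied: the packaged snacks are home-kitchen produced; aggregate throughput is 3,650 units, meeting the 3,220 units threshold. But: (g) applies — a current Category C Exemption Letter is held. (b) is therefore removed.
Exception (c) fails — the reportable unit count is 87, not under 84.
Exception (d) is satisfied on its face — the seller is a natural person; all sales are at a certified farmers' market. Under paragraphs (h)–(m): (h) operates (some sales are to a restaurant for resale), but yields to (i): (i) operates — assessed value is $413,000, meeting the $392,500 threshold. (j) operates (the coverage ratio is 14%, under the 16% limit), but is set aside by (k): (k) operates against (j): a current Provisional Exemption Letter is held. (l) operates (a current Class E Exemption Letter is held), but yields to (m): (m) is engaged — the qualifying period is 85 days, less than the 115 days limit. So (d) applies.
Exception (e) does not apply: the Category 2 Exemption Letter is not current.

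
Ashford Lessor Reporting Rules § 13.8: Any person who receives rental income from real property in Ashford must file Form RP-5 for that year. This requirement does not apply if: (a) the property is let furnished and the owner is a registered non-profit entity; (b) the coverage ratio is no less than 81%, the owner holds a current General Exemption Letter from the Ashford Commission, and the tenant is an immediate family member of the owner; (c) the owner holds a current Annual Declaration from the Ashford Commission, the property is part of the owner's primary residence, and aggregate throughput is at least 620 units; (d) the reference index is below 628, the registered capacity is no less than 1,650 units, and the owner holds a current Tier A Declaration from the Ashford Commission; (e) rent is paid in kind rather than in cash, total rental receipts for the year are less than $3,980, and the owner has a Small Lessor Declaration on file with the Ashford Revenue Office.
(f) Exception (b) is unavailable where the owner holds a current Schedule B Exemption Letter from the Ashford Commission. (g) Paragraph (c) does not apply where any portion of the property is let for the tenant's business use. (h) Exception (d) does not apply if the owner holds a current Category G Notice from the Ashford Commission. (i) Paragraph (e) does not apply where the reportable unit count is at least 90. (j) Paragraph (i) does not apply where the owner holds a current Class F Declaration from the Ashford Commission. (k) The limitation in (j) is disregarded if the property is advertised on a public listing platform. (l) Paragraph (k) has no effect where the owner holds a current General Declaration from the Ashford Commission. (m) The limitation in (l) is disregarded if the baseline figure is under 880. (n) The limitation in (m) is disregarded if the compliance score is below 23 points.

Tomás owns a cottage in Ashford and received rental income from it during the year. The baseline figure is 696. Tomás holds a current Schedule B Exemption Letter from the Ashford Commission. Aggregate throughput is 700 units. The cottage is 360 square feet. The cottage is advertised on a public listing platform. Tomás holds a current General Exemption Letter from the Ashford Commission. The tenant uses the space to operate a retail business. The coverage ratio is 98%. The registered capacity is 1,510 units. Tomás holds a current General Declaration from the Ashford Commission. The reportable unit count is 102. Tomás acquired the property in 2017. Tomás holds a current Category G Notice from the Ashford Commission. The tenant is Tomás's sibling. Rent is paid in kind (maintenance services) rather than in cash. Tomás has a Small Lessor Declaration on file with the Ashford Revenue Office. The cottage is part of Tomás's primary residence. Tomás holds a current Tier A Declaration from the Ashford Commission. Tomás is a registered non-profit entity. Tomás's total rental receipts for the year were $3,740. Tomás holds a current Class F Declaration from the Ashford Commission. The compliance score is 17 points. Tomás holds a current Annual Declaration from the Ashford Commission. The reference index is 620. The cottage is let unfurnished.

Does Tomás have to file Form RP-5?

Exception (a) requires that the property is let furnished; but the property is let unfurnished, so (a) is unavailable.
Exception (b) is satisfied on its face — the coverage ratio is 98%, meeting the 81% threshold; a current General Exemption Letter is held; the tenant is an immediate family member. Turning to paragraph (f): (f) is engaged — a current Schedule B Exemption Letter is held. Exception (b) does not apply.
Exception (c) is satisfied on its face — a current Annual Declaration is held; the cottage is part of the primary residence; aggregate throughput is 700 units, meeting the 620 units threshold. However, paragraph (g) must be considered: (g) operates — the space is let for business use. So (c) is unavailable.
Exception (d) does not apply: the registered capacity is 1,510 units, short of 1,650 units.
All of (e)'s requirements are met (rent is paid in kind; total rental receipts for the year are $3,740, less than the $3,980 limit; a Small Lessor Declaration is on file). Considering the limiting provisions: (i) would limit (e) — the reportable unit count is 102, meeting the 90 threshold — but (j) sets (i) aside: (j) is triggered — a current Class F Declaration is held. (k) is triggered (the property is publicly advertised), but is displaced by (l): (l) operates against (k): a current General Declaration is held. (m) would limit (l) — the baseline figure is 696, under the 880 limit — but (n) sets (m) aside: (n) is triggered — the compliance score is 17 points, below the 23 points limit. So (e) applies.

No — exception (e) applies; Tomás is not required to file Form RP-5.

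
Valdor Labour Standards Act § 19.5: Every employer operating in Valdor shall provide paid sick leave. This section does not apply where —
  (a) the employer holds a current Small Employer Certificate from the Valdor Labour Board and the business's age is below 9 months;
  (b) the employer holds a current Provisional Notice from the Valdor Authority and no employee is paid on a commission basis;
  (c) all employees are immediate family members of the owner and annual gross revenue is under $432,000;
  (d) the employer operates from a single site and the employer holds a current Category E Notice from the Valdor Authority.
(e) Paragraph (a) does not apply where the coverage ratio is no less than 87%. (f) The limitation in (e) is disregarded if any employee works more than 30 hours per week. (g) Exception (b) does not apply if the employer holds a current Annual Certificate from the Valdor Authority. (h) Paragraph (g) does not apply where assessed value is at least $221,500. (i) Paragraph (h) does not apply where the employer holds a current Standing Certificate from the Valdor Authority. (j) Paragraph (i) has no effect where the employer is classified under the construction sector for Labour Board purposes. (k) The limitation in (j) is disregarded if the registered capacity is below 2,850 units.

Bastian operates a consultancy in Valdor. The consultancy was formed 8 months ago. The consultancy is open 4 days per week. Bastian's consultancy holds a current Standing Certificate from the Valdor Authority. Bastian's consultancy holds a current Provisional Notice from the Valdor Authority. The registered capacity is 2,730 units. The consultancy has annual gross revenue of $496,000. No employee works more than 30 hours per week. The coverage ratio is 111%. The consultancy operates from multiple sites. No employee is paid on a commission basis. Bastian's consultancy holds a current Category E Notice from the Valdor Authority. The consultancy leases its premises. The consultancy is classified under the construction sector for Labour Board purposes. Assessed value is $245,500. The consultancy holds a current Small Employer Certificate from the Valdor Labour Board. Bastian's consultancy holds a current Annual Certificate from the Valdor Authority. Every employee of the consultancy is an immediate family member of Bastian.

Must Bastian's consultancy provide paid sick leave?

Yes — Bastian's consultancy must provide paid sick leave.

All of (a)'s requirements are met (a current Small Employer Certificate is held; the business's age is 8 months, below the 9 months limit). However, paragraphs (e)–(f) must be considered: (e) operates — the coverage ratio is 111%, meeting the 87% threshold. (f), which would lift (e), does not operate here — no employee exceeds 30 hours/week. (a) is therefore removed.
Exception (b) is satisfied on its face — a current Provisional Notice is held; no employee is paid on commission. However, paragraphs (g)–(k) must be considered: (g) operates against (b): a current Annual Certificate is held. (h) is triggered (assessed value is $245,500, meeting the $221,500 threshold), but is displaced by (i): (i) operates against (h): a current Standing Certificate is held. (j) applies (the consultancy is classified under the construction sector), but is overridden by (k): (k) is engaged — the registered capacity is 2,730 units, below the 2,850 units limit. (b) is therefore removed.
Exception (c) requires that annual gross revenue is under $432,000; but annual gross revenue is $496,000, not under $432,000, so (c) is unavailable.
Exception (d) requires that the employer operates from a single site; but the employer operates from multiple sites, so (d) is unavailable.
No exception is made out. Bastian's consultancy falls within the general rule.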